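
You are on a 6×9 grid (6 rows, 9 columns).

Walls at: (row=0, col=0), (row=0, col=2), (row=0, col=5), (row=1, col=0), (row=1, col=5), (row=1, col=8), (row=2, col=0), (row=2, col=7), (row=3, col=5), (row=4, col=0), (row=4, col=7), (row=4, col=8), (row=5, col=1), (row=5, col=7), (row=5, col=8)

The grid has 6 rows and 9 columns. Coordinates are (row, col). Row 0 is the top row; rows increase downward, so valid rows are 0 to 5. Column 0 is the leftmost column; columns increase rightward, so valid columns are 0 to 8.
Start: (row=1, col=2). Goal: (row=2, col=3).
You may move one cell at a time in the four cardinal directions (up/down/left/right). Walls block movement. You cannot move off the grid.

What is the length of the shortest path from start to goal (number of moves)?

BFS from (row=1, col=2) until reaching (row=2, col=3):
  Distance 0: (row=1, col=2)
  Distance 1: (row=1, col=1), (row=1, col=3), (row=2, col=2)
  Distance 2: (row=0, col=1), (row=0, col=3), (row=1, col=4), (row=2, col=1), (row=2, col=3), (row=3, col=2)  <- goal reached here
One shortest path (2 moves): (row=1, col=2) -> (row=1, col=3) -> (row=2, col=3)

Answer: Shortest path length: 2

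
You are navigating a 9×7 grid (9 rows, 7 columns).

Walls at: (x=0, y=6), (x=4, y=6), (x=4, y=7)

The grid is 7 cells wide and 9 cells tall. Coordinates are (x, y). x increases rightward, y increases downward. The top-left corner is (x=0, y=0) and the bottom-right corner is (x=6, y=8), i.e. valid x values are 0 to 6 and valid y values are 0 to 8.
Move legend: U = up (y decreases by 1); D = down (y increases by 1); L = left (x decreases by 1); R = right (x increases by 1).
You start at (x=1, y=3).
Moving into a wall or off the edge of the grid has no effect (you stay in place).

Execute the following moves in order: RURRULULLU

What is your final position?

Answer: Final position: (x=1, y=0)

Derivation:
Start: (x=1, y=3)
  R (right): (x=1, y=3) -> (x=2, y=3)
  U (up): (x=2, y=3) -> (x=2, y=2)
  R (right): (x=2, y=2) -> (x=3, y=2)
  R (right): (x=3, y=2) -> (x=4, y=2)
  U (up): (x=4, y=2) -> (x=4, y=1)
  L (left): (x=4, y=1) -> (x=3, y=1)
  U (up): (x=3, y=1) -> (x=3, y=0)
  L (left): (x=3, y=0) -> (x=2, y=0)
  L (left): (x=2, y=0) -> (x=1, y=0)
  U (up): blocked, stay at (x=1, y=0)
Final: (x=1, y=0)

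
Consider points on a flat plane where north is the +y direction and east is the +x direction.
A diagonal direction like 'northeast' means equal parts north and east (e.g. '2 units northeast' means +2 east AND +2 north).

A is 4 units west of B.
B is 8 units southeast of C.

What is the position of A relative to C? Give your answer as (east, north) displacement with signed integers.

Answer: A is at (east=4, north=-8) relative to C.

Derivation:
Place C at the origin (east=0, north=0).
  B is 8 units southeast of C: delta (east=+8, north=-8); B at (east=8, north=-8).
  A is 4 units west of B: delta (east=-4, north=+0); A at (east=4, north=-8).
Therefore A relative to C: (east=4, north=-8).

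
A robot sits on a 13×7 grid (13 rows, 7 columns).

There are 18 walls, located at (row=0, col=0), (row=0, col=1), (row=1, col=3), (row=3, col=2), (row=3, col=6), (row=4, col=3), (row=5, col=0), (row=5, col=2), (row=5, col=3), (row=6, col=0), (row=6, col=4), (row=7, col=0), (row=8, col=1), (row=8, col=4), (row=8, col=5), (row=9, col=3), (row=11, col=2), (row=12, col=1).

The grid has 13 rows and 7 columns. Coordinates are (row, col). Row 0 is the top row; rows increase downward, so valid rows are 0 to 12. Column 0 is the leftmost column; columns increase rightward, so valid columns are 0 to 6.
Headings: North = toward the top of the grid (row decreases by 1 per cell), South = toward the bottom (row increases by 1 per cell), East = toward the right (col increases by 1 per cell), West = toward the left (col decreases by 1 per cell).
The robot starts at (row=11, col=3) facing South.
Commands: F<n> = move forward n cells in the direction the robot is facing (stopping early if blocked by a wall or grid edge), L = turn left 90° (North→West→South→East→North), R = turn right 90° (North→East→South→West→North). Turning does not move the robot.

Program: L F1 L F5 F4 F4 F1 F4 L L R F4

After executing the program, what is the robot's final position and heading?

Answer: Final position: (row=9, col=4), facing West

Derivation:
Start: (row=11, col=3), facing South
  L: turn left, now facing East
  F1: move forward 1, now at (row=11, col=4)
  L: turn left, now facing North
  F5: move forward 2/5 (blocked), now at (row=9, col=4)
  F4: move forward 0/4 (blocked), now at (row=9, col=4)
  F4: move forward 0/4 (blocked), now at (row=9, col=4)
  F1: move forward 0/1 (blocked), now at (row=9, col=4)
  F4: move forward 0/4 (blocked), now at (row=9, col=4)
  L: turn left, now facing West
  L: turn left, now facing South
  R: turn right, now facing West
  F4: move forward 0/4 (blocked), now at (row=9, col=4)
Final: (row=9, col=4), facing West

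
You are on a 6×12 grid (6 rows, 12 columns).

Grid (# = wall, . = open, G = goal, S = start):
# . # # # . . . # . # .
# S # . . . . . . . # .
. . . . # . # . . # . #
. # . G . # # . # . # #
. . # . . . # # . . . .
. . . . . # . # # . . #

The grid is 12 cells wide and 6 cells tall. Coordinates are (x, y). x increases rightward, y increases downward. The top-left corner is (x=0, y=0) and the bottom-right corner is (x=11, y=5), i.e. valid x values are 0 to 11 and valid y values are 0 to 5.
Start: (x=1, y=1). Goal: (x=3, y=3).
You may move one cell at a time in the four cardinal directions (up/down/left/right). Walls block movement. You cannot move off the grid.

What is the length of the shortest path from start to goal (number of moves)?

Answer: Shortest path length: 4

Derivation:
BFS from (x=1, y=1) until reaching (x=3, y=3):
  Distance 0: (x=1, y=1)
  Distance 1: (x=1, y=0), (x=1, y=2)
  Distance 2: (x=0, y=2), (x=2, y=2)
  Distance 3: (x=3, y=2), (x=0, y=3), (x=2, y=3)
  Distance 4: (x=3, y=1), (x=3, y=3), (x=0, y=4)  <- goal reached here
One shortest path (4 moves): (x=1, y=1) -> (x=1, y=2) -> (x=2, y=2) -> (x=3, y=2) -> (x=3, y=3)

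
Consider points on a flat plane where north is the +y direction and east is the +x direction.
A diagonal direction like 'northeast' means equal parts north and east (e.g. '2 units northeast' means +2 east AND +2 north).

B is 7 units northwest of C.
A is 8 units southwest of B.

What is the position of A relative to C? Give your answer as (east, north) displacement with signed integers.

Place C at the origin (east=0, north=0).
  B is 7 units northwest of C: delta (east=-7, north=+7); B at (east=-7, north=7).
  A is 8 units southwest of B: delta (east=-8, north=-8); A at (east=-15, north=-1).
Therefore A relative to C: (east=-15, north=-1).

Answer: A is at (east=-15, north=-1) relative to C.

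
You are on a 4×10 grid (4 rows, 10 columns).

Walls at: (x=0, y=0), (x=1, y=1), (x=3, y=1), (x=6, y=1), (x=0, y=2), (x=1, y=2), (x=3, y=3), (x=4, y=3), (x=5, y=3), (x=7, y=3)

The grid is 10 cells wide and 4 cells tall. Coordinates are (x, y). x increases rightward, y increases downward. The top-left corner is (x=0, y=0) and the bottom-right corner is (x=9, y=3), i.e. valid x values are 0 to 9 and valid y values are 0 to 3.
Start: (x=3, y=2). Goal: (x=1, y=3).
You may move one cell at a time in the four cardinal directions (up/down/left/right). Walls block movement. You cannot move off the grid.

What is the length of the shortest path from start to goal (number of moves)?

Answer: Shortest path length: 3

Derivation:
BFS from (x=3, y=2) until reaching (x=1, y=3):
  Distance 0: (x=3, y=2)
  Distance 1: (x=2, y=2), (x=4, y=2)
  Distance 2: (x=2, y=1), (x=4, y=1), (x=5, y=2), (x=2, y=3)
  Distance 3: (x=2, y=0), (x=4, y=0), (x=5, y=1), (x=6, y=2), (x=1, y=3)  <- goal reached here
One shortest path (3 moves): (x=3, y=2) -> (x=2, y=2) -> (x=2, y=3) -> (x=1, y=3)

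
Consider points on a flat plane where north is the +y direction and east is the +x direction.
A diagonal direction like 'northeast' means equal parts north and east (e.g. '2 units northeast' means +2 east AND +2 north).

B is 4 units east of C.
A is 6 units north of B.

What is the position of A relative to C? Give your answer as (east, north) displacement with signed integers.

Place C at the origin (east=0, north=0).
  B is 4 units east of C: delta (east=+4, north=+0); B at (east=4, north=0).
  A is 6 units north of B: delta (east=+0, north=+6); A at (east=4, north=6).
Therefore A relative to C: (east=4, north=6).

Answer: A is at (east=4, north=6) relative to C.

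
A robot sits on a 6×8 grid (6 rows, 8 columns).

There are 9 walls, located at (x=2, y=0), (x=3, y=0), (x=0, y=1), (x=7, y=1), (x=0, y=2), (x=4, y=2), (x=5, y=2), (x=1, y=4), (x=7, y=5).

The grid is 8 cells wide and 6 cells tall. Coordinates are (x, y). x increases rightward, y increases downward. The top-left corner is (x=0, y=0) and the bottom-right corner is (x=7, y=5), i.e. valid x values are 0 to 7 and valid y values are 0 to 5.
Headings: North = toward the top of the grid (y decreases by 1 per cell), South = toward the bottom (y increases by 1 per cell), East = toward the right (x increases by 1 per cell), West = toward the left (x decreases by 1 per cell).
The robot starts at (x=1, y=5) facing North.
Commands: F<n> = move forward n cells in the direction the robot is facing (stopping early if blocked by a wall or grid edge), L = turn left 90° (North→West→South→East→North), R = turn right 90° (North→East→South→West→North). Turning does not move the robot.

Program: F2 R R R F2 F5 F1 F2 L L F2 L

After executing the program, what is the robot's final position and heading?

Answer: Final position: (x=2, y=5), facing North

Derivation:
Start: (x=1, y=5), facing North
  F2: move forward 0/2 (blocked), now at (x=1, y=5)
  R: turn right, now facing East
  R: turn right, now facing South
  R: turn right, now facing West
  F2: move forward 1/2 (blocked), now at (x=0, y=5)
  F5: move forward 0/5 (blocked), now at (x=0, y=5)
  F1: move forward 0/1 (blocked), now at (x=0, y=5)
  F2: move forward 0/2 (blocked), now at (x=0, y=5)
  L: turn left, now facing South
  L: turn left, now facing East
  F2: move forward 2, now at (x=2, y=5)
  L: turn left, now facing North
Final: (x=2, y=5), facing North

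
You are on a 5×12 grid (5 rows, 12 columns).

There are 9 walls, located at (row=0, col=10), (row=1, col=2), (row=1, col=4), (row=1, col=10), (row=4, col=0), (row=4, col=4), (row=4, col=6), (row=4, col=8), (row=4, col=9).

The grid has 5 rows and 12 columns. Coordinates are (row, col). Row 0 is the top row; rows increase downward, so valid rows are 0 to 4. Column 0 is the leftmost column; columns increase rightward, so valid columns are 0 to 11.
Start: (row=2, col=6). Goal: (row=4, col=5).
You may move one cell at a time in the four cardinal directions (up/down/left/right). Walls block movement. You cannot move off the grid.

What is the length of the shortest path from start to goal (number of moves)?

Answer: Shortest path length: 3

Derivation:
BFS from (row=2, col=6) until reaching (row=4, col=5):
  Distance 0: (row=2, col=6)
  Distance 1: (row=1, col=6), (row=2, col=5), (row=2, col=7), (row=3, col=6)
  Distance 2: (row=0, col=6), (row=1, col=5), (row=1, col=7), (row=2, col=4), (row=2, col=8), (row=3, col=5), (row=3, col=7)
  Distance 3: (row=0, col=5), (row=0, col=7), (row=1, col=8), (row=2, col=3), (row=2, col=9), (row=3, col=4), (row=3, col=8), (row=4, col=5), (row=4, col=7)  <- goal reached here
One shortest path (3 moves): (row=2, col=6) -> (row=2, col=5) -> (row=3, col=5) -> (row=4, col=5)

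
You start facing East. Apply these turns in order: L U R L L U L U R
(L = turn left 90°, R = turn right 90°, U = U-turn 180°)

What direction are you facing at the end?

Answer: Final heading: East

Derivation:
Start: East
  L (left (90° counter-clockwise)) -> North
  U (U-turn (180°)) -> South
  R (right (90° clockwise)) -> West
  L (left (90° counter-clockwise)) -> South
  L (left (90° counter-clockwise)) -> East
  U (U-turn (180°)) -> West
  L (left (90° counter-clockwise)) -> South
  U (U-turn (180°)) -> North
  R (right (90° clockwise)) -> East
Final: East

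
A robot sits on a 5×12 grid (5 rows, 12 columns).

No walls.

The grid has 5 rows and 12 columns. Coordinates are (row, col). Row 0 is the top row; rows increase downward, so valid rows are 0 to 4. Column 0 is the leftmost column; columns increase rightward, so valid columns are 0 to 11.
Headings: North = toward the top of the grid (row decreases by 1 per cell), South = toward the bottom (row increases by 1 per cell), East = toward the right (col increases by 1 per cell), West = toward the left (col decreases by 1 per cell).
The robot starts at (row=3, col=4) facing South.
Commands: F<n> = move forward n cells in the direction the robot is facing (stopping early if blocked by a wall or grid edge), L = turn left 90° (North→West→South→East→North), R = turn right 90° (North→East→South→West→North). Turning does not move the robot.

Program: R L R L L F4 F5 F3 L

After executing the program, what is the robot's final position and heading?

Answer: Final position: (row=3, col=11), facing North

Derivation:
Start: (row=3, col=4), facing South
  R: turn right, now facing West
  L: turn left, now facing South
  R: turn right, now facing West
  L: turn left, now facing South
  L: turn left, now facing East
  F4: move forward 4, now at (row=3, col=8)
  F5: move forward 3/5 (blocked), now at (row=3, col=11)
  F3: move forward 0/3 (blocked), now at (row=3, col=11)
  L: turn left, now facing North
Final: (row=3, col=11), facing North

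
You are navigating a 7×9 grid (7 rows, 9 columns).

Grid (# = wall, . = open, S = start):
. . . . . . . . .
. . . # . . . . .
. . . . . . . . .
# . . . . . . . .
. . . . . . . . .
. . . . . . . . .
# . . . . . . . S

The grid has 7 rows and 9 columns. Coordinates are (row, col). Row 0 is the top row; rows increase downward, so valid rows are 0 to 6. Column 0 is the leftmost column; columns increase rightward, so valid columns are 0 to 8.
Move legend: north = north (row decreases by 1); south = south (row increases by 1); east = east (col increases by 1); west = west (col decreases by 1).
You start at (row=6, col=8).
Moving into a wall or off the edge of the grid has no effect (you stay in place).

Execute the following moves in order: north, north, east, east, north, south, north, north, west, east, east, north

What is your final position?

Start: (row=6, col=8)
  north (north): (row=6, col=8) -> (row=5, col=8)
  north (north): (row=5, col=8) -> (row=4, col=8)
  east (east): blocked, stay at (row=4, col=8)
  east (east): blocked, stay at (row=4, col=8)
  north (north): (row=4, col=8) -> (row=3, col=8)
  south (south): (row=3, col=8) -> (row=4, col=8)
  north (north): (row=4, col=8) -> (row=3, col=8)
  north (north): (row=3, col=8) -> (row=2, col=8)
  west (west): (row=2, col=8) -> (row=2, col=7)
  east (east): (row=2, col=7) -> (row=2, col=8)
  east (east): blocked, stay at (row=2, col=8)
  north (north): (row=2, col=8) -> (row=1, col=8)
Final: (row=1, col=8)

Answer: Final position: (row=1, col=8)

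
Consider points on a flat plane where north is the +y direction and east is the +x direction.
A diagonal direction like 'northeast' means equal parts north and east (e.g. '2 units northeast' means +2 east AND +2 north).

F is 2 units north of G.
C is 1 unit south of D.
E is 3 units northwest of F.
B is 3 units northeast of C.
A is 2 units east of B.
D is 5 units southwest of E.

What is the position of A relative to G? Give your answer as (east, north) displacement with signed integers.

Place G at the origin (east=0, north=0).
  F is 2 units north of G: delta (east=+0, north=+2); F at (east=0, north=2).
  E is 3 units northwest of F: delta (east=-3, north=+3); E at (east=-3, north=5).
  D is 5 units southwest of E: delta (east=-5, north=-5); D at (east=-8, north=0).
  C is 1 unit south of D: delta (east=+0, north=-1); C at (east=-8, north=-1).
  B is 3 units northeast of C: delta (east=+3, north=+3); B at (east=-5, north=2).
  A is 2 units east of B: delta (east=+2, north=+0); A at (east=-3, north=2).
Therefore A relative to G: (east=-3, north=2).

Answer: A is at (east=-3, north=2) relative to G.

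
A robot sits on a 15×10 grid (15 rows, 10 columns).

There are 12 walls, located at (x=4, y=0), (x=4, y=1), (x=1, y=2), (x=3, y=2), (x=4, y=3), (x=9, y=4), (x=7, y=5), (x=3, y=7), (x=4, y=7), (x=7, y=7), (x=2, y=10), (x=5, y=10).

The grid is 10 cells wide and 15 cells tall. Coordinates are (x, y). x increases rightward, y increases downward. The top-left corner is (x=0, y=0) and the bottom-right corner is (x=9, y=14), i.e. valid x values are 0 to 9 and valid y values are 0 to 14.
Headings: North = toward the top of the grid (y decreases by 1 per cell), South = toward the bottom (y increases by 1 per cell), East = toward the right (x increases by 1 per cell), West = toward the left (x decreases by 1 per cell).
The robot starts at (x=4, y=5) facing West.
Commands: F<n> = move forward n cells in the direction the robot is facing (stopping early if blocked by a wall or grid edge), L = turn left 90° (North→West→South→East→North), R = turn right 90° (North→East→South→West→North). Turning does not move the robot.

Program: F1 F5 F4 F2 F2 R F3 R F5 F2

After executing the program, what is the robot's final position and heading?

Answer: Final position: (x=0, y=2), facing East

Derivation:
Start: (x=4, y=5), facing West
  F1: move forward 1, now at (x=3, y=5)
  F5: move forward 3/5 (blocked), now at (x=0, y=5)
  F4: move forward 0/4 (blocked), now at (x=0, y=5)
  F2: move forward 0/2 (blocked), now at (x=0, y=5)
  F2: move forward 0/2 (blocked), now at (x=0, y=5)
  R: turn right, now facing North
  F3: move forward 3, now at (x=0, y=2)
  R: turn right, now facing East
  F5: move forward 0/5 (blocked), now at (x=0, y=2)
  F2: move forward 0/2 (blocked), now at (x=0, y=2)
Final: (x=0, y=2), facing East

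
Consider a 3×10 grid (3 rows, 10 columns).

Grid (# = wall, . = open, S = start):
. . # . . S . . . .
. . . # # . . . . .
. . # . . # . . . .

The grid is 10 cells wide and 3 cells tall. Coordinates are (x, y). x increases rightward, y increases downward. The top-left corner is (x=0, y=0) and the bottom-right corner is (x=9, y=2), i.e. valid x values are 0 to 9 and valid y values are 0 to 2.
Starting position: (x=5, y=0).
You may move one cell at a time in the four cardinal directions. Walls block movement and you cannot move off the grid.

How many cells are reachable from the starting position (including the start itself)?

Answer: Reachable cells: 16

Derivation:
BFS flood-fill from (x=5, y=0):
  Distance 0: (x=5, y=0)
  Distance 1: (x=4, y=0), (x=6, y=0), (x=5, y=1)
  Distance 2: (x=3, y=0), (x=7, y=0), (x=6, y=1)
  Distance 3: (x=8, y=0), (x=7, y=1), (x=6, y=2)
  Distance 4: (x=9, y=0), (x=8, y=1), (x=7, y=2)
  Distance 5: (x=9, y=1), (x=8, y=2)
  Distance 6: (x=9, y=2)
Total reachable: 16 (grid has 25 open cells total)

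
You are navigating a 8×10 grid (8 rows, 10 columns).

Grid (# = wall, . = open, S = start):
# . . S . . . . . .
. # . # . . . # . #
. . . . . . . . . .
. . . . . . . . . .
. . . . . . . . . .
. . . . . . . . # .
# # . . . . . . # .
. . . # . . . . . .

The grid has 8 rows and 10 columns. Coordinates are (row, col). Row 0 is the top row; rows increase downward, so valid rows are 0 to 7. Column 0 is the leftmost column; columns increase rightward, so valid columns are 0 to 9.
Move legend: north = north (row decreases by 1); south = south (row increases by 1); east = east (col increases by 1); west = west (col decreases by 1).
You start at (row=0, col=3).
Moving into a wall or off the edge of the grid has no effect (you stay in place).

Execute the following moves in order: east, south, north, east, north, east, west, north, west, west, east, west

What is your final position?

Start: (row=0, col=3)
  east (east): (row=0, col=3) -> (row=0, col=4)
  south (south): (row=0, col=4) -> (row=1, col=4)
  north (north): (row=1, col=4) -> (row=0, col=4)
  east (east): (row=0, col=4) -> (row=0, col=5)
  north (north): blocked, stay at (row=0, col=5)
  east (east): (row=0, col=5) -> (row=0, col=6)
  west (west): (row=0, col=6) -> (row=0, col=5)
  north (north): blocked, stay at (row=0, col=5)
  west (west): (row=0, col=5) -> (row=0, col=4)
  west (west): (row=0, col=4) -> (row=0, col=3)
  east (east): (row=0, col=3) -> (row=0, col=4)
  west (west): (row=0, col=4) -> (row=0, col=3)
Final: (row=0, col=3)

Answer: Final position: (row=0, col=3)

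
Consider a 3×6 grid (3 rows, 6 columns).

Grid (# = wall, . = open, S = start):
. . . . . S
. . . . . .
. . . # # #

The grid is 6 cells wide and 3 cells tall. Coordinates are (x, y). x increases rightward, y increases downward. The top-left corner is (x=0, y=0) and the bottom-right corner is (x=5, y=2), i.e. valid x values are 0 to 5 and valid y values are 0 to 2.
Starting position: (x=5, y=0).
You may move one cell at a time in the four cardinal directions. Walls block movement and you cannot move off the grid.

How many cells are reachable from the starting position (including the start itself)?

Answer: Reachable cells: 15

Derivation:
BFS flood-fill from (x=5, y=0):
  Distance 0: (x=5, y=0)
  Distance 1: (x=4, y=0), (x=5, y=1)
  Distance 2: (x=3, y=0), (x=4, y=1)
  Distance 3: (x=2, y=0), (x=3, y=1)
  Distance 4: (x=1, y=0), (x=2, y=1)
  Distance 5: (x=0, y=0), (x=1, y=1), (x=2, y=2)
  Distance 6: (x=0, y=1), (x=1, y=2)
  Distance 7: (x=0, y=2)
Total reachable: 15 (grid has 15 open cells total)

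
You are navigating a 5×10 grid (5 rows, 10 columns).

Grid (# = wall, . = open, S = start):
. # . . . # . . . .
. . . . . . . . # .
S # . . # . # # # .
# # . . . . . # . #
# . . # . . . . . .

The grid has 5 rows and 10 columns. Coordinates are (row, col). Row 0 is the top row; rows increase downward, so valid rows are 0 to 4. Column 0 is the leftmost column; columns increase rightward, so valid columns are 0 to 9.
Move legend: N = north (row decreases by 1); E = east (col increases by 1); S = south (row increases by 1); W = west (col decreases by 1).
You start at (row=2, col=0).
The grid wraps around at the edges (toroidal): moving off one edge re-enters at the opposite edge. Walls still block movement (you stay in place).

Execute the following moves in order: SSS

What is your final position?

Start: (row=2, col=0)
  [×3]S (south): blocked, stay at (row=2, col=0)
Final: (row=2, col=0)

Answer: Final position: (row=2, col=0)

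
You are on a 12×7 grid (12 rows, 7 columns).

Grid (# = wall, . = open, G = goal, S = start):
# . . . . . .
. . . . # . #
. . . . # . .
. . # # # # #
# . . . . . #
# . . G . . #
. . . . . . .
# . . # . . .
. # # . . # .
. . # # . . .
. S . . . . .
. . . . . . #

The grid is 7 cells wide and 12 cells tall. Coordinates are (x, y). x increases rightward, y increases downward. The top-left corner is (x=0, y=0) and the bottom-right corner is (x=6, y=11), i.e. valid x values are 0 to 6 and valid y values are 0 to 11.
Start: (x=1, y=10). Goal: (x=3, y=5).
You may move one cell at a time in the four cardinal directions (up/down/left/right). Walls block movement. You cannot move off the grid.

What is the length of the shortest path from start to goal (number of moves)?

BFS from (x=1, y=10) until reaching (x=3, y=5):
  Distance 0: (x=1, y=10)
  Distance 1: (x=1, y=9), (x=0, y=10), (x=2, y=10), (x=1, y=11)
  Distance 2: (x=0, y=9), (x=3, y=10), (x=0, y=11), (x=2, y=11)
  Distance 3: (x=0, y=8), (x=4, y=10), (x=3, y=11)
  Distance 4: (x=4, y=9), (x=5, y=10), (x=4, y=11)
  Distance 5: (x=4, y=8), (x=5, y=9), (x=6, y=10), (x=5, y=11)
  Distance 6: (x=4, y=7), (x=3, y=8), (x=6, y=9)
  Distance 7: (x=4, y=6), (x=5, y=7), (x=6, y=8)
  Distance 8: (x=4, y=5), (x=3, y=6), (x=5, y=6), (x=6, y=7)
  Distance 9: (x=4, y=4), (x=3, y=5), (x=5, y=5), (x=2, y=6), (x=6, y=6)  <- goal reached here
One shortest path (9 moves): (x=1, y=10) -> (x=2, y=10) -> (x=3, y=10) -> (x=4, y=10) -> (x=4, y=9) -> (x=4, y=8) -> (x=4, y=7) -> (x=4, y=6) -> (x=3, y=6) -> (x=3, y=5)

Answer: Shortest path length: 9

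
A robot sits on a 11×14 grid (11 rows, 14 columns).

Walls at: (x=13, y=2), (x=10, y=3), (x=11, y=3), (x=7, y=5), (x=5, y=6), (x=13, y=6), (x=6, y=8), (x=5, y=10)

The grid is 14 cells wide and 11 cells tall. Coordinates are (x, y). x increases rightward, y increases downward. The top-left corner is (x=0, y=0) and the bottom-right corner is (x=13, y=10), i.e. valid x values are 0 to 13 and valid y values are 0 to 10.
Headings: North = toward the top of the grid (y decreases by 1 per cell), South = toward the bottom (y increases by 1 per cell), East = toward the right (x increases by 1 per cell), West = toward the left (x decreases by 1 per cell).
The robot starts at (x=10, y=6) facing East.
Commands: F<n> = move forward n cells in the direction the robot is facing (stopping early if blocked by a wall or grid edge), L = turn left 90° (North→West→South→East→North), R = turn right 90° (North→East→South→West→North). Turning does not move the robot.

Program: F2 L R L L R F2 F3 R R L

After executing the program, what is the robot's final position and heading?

Answer: Final position: (x=12, y=1), facing East

Derivation:
Start: (x=10, y=6), facing East
  F2: move forward 2, now at (x=12, y=6)
  L: turn left, now facing North
  R: turn right, now facing East
  L: turn left, now facing North
  L: turn left, now facing West
  R: turn right, now facing North
  F2: move forward 2, now at (x=12, y=4)
  F3: move forward 3, now at (x=12, y=1)
  R: turn right, now facing East
  R: turn right, now facing South
  L: turn left, now facing East
Final: (x=12, y=1), facing East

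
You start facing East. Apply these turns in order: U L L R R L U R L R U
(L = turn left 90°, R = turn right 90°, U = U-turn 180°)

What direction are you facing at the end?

Answer: Final heading: West

Derivation:
Start: East
  U (U-turn (180°)) -> West
  L (left (90° counter-clockwise)) -> South
  L (left (90° counter-clockwise)) -> East
  R (right (90° clockwise)) -> South
  R (right (90° clockwise)) -> West
  L (left (90° counter-clockwise)) -> South
  U (U-turn (180°)) -> North
  R (right (90° clockwise)) -> East
  L (left (90° counter-clockwise)) -> North
  R (right (90° clockwise)) -> East
  U (U-turn (180°)) -> West
Final: West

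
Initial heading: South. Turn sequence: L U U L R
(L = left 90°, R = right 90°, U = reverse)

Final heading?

Answer: Final heading: East

Derivation:
Start: South
  L (left (90° counter-clockwise)) -> East
  U (U-turn (180°)) -> West
  U (U-turn (180°)) -> East
  L (left (90° counter-clockwise)) -> North
  R (right (90° clockwise)) -> East
Final: East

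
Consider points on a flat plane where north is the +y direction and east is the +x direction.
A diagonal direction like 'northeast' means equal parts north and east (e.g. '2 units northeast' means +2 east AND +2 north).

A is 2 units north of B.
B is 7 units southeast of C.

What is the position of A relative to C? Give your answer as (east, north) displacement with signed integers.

Answer: A is at (east=7, north=-5) relative to C.

Derivation:
Place C at the origin (east=0, north=0).
  B is 7 units southeast of C: delta (east=+7, north=-7); B at (east=7, north=-7).
  A is 2 units north of B: delta (east=+0, north=+2); A at (east=7, north=-5).
Therefore A relative to C: (east=7, north=-5).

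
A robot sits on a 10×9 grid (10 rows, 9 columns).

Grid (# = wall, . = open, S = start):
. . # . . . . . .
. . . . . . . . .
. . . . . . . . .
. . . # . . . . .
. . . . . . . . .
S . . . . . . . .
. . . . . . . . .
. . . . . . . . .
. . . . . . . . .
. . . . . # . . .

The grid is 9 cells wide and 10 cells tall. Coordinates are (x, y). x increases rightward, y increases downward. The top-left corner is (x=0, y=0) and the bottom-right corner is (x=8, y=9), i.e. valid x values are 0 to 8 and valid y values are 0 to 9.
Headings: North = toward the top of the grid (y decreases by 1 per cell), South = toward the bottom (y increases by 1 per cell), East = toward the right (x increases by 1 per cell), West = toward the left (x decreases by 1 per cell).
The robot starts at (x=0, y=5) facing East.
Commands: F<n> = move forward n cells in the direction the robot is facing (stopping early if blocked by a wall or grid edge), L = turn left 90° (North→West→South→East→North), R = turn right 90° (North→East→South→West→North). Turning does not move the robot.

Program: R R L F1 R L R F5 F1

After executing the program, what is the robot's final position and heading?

Answer: Final position: (x=0, y=6), facing West

Derivation:
Start: (x=0, y=5), facing East
  R: turn right, now facing South
  R: turn right, now facing West
  L: turn left, now facing South
  F1: move forward 1, now at (x=0, y=6)
  R: turn right, now facing West
  L: turn left, now facing South
  R: turn right, now facing West
  F5: move forward 0/5 (blocked), now at (x=0, y=6)
  F1: move forward 0/1 (blocked), now at (x=0, y=6)
Final: (x=0, y=6), facing West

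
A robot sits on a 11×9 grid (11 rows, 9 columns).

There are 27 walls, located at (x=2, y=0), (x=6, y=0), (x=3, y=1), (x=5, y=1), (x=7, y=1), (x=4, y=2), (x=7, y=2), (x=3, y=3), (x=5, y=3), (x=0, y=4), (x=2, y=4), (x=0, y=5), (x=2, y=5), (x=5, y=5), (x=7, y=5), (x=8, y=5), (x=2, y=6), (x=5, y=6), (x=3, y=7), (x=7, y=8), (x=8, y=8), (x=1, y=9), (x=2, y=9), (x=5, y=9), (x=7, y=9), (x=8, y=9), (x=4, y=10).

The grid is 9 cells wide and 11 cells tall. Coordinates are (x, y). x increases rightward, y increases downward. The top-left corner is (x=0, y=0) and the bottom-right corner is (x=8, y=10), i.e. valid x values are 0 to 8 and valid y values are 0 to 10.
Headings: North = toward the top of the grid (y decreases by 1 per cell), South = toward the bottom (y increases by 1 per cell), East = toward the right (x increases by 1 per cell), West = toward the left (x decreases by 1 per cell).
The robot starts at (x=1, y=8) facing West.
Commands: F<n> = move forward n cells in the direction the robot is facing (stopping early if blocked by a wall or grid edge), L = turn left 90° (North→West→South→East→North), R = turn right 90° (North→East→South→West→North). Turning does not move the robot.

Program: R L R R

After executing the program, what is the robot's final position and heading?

Start: (x=1, y=8), facing West
  R: turn right, now facing North
  L: turn left, now facing West
  R: turn right, now facing North
  R: turn right, now facing East
Final: (x=1, y=8), facing East

Answer: Final position: (x=1, y=8), facing East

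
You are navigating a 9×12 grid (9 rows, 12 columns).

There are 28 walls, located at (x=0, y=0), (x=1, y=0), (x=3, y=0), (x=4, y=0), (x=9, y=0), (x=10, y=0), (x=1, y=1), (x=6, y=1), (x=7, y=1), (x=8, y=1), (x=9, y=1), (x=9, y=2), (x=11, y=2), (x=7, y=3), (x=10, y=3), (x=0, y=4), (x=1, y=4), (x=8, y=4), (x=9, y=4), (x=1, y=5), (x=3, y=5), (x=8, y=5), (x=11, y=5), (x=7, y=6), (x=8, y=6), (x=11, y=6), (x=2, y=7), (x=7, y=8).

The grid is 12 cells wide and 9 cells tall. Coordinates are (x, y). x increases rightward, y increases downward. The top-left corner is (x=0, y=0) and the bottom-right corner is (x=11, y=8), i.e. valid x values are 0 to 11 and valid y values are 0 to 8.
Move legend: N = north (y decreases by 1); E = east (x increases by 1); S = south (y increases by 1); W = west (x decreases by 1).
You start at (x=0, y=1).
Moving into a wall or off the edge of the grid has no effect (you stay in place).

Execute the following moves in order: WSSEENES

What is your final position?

Start: (x=0, y=1)
  W (west): blocked, stay at (x=0, y=1)
  S (south): (x=0, y=1) -> (x=0, y=2)
  S (south): (x=0, y=2) -> (x=0, y=3)
  E (east): (x=0, y=3) -> (x=1, y=3)
  E (east): (x=1, y=3) -> (x=2, y=3)
  N (north): (x=2, y=3) -> (x=2, y=2)
  E (east): (x=2, y=2) -> (x=3, y=2)
  S (south): (x=3, y=2) -> (x=3, y=3)
Final: (x=3, y=3)

Answer: Final position: (x=3, y=3)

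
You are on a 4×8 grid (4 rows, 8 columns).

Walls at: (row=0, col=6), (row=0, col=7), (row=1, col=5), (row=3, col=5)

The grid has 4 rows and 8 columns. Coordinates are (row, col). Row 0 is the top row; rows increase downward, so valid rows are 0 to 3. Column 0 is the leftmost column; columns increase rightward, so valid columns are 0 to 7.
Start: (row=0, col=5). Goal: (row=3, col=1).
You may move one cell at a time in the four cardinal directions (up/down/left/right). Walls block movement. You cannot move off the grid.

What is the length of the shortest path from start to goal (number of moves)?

BFS from (row=0, col=5) until reaching (row=3, col=1):
  Distance 0: (row=0, col=5)
  Distance 1: (row=0, col=4)
  Distance 2: (row=0, col=3), (row=1, col=4)
  Distance 3: (row=0, col=2), (row=1, col=3), (row=2, col=4)
  Distance 4: (row=0, col=1), (row=1, col=2), (row=2, col=3), (row=2, col=5), (row=3, col=4)
  Distance 5: (row=0, col=0), (row=1, col=1), (row=2, col=2), (row=2, col=6), (row=3, col=3)
  Distance 6: (row=1, col=0), (row=1, col=6), (row=2, col=1), (row=2, col=7), (row=3, col=2), (row=3, col=6)
  Distance 7: (row=1, col=7), (row=2, col=0), (row=3, col=1), (row=3, col=7)  <- goal reached here
One shortest path (7 moves): (row=0, col=5) -> (row=0, col=4) -> (row=0, col=3) -> (row=0, col=2) -> (row=0, col=1) -> (row=1, col=1) -> (row=2, col=1) -> (row=3, col=1)

Answer: Shortest path length: 7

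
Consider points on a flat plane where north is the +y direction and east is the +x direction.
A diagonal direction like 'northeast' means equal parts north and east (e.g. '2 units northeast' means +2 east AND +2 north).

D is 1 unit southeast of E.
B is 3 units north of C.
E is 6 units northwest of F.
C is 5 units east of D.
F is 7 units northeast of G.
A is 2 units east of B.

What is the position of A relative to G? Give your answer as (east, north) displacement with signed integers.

Answer: A is at (east=9, north=15) relative to G.

Derivation:
Place G at the origin (east=0, north=0).
  F is 7 units northeast of G: delta (east=+7, north=+7); F at (east=7, north=7).
  E is 6 units northwest of F: delta (east=-6, north=+6); E at (east=1, north=13).
  D is 1 unit southeast of E: delta (east=+1, north=-1); D at (east=2, north=12).
  C is 5 units east of D: delta (east=+5, north=+0); C at (east=7, north=12).
  B is 3 units north of C: delta (east=+0, north=+3); B at (east=7, north=15).
  A is 2 units east of B: delta (east=+2, north=+0); A at (east=9, north=15).
Therefore A relative to G: (east=9, north=15).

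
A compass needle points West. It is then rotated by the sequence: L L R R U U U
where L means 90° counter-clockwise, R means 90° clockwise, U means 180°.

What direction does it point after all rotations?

Answer: Final heading: East

Derivation:
Start: West
  L (left (90° counter-clockwise)) -> South
  L (left (90° counter-clockwise)) -> East
  R (right (90° clockwise)) -> South
  R (right (90° clockwise)) -> West
  U (U-turn (180°)) -> East
  U (U-turn (180°)) -> West
  U (U-turn (180°)) -> East
Final: East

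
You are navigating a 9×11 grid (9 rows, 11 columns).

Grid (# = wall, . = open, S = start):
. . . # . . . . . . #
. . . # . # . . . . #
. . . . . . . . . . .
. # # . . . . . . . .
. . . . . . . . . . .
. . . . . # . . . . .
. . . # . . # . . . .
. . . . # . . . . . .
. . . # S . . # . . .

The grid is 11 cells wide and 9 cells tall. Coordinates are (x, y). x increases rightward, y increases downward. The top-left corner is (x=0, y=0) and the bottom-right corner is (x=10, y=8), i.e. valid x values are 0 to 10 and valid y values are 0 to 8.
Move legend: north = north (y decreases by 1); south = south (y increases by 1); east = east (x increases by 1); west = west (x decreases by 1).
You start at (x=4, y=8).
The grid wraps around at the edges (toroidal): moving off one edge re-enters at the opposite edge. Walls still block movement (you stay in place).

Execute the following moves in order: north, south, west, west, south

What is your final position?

Answer: Final position: (x=4, y=1)

Derivation:
Start: (x=4, y=8)
  north (north): blocked, stay at (x=4, y=8)
  south (south): (x=4, y=8) -> (x=4, y=0)
  west (west): blocked, stay at (x=4, y=0)
  west (west): blocked, stay at (x=4, y=0)
  south (south): (x=4, y=0) -> (x=4, y=1)
Final: (x=4, y=1)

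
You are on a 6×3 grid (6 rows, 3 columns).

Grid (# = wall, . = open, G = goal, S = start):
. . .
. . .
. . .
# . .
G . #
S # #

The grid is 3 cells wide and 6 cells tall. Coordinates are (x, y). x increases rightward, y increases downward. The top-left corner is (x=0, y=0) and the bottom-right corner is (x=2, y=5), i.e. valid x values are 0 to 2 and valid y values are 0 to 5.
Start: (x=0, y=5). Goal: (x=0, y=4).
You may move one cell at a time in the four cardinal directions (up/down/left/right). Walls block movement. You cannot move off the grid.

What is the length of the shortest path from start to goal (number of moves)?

BFS from (x=0, y=5) until reaching (x=0, y=4):
  Distance 0: (x=0, y=5)
  Distance 1: (x=0, y=4)  <- goal reached here
One shortest path (1 moves): (x=0, y=5) -> (x=0, y=4)

Answer: Shortest path length: 1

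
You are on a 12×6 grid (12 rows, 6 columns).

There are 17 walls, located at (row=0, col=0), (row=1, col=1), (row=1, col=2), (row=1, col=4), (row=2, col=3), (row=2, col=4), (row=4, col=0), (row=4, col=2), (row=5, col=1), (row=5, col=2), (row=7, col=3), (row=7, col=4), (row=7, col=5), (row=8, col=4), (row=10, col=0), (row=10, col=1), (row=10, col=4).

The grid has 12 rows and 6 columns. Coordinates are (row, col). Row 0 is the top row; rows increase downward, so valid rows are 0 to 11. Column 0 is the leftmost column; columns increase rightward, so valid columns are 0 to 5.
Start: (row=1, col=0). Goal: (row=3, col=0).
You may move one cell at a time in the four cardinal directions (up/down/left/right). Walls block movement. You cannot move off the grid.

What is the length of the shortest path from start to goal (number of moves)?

Answer: Shortest path length: 2

Derivation:
BFS from (row=1, col=0) until reaching (row=3, col=0):
  Distance 0: (row=1, col=0)
  Distance 1: (row=2, col=0)
  Distance 2: (row=2, col=1), (row=3, col=0)  <- goal reached here
One shortest path (2 moves): (row=1, col=0) -> (row=2, col=0) -> (row=3, col=0)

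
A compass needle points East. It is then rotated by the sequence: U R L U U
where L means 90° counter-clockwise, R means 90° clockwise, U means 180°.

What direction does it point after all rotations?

Answer: Final heading: West

Derivation:
Start: East
  U (U-turn (180°)) -> West
  R (right (90° clockwise)) -> North
  L (left (90° counter-clockwise)) -> West
  U (U-turn (180°)) -> East
  U (U-turn (180°)) -> West
Final: West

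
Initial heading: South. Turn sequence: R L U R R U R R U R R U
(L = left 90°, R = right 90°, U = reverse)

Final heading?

Answer: Final heading: North

Derivation:
Start: South
  R (right (90° clockwise)) -> West
  L (left (90° counter-clockwise)) -> South
  U (U-turn (180°)) -> North
  R (right (90° clockwise)) -> East
  R (right (90° clockwise)) -> South
  U (U-turn (180°)) -> North
  R (right (90° clockwise)) -> East
  R (right (90° clockwise)) -> South
  U (U-turn (180°)) -> North
  R (right (90° clockwise)) -> East
  R (right (90° clockwise)) -> South
  U (U-turn (180°)) -> North
Final: North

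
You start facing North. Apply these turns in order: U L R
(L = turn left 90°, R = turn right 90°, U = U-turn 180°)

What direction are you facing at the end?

Start: North
  U (U-turn (180°)) -> South
  L (left (90° counter-clockwise)) -> East
  R (right (90° clockwise)) -> South
Final: South

Answer: Final heading: South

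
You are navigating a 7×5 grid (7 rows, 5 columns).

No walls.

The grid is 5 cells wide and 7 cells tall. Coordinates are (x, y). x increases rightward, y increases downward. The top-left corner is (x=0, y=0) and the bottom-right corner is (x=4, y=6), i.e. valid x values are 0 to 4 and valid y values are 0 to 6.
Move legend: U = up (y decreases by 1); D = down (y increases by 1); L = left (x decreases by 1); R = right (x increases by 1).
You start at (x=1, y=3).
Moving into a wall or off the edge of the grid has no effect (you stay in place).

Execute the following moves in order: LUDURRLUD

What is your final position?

Answer: Final position: (x=1, y=2)

Derivation:
Start: (x=1, y=3)
  L (left): (x=1, y=3) -> (x=0, y=3)
  U (up): (x=0, y=3) -> (x=0, y=2)
  D (down): (x=0, y=2) -> (x=0, y=3)
  U (up): (x=0, y=3) -> (x=0, y=2)
  R (right): (x=0, y=2) -> (x=1, y=2)
  R (right): (x=1, y=2) -> (x=2, y=2)
  L (left): (x=2, y=2) -> (x=1, y=2)
  U (up): (x=1, y=2) -> (x=1, y=1)
  D (down): (x=1, y=1) -> (x=1, y=2)
Final: (x=1, y=2)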